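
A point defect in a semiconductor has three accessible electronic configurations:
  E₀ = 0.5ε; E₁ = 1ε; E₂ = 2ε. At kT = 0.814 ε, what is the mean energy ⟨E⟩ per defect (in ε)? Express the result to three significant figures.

Eᵢ/kT = 0.61425, 1.2285, 2.4570.
Z = Σ e^(−Eᵢ/kT) = e^(−0.61425) + e^(−1.2285) + e^(−2.4570) = 0.54105 + 0.29273 + 0.085692 = 0.91947.
⟨E⟩ = Σ Eᵢ e^(−Eᵢ/kT) / Z = (0.5·0.54105 + 1·0.29273 + 2·0.085692) / 0.91947 = 0.799 ε.

0.799 ε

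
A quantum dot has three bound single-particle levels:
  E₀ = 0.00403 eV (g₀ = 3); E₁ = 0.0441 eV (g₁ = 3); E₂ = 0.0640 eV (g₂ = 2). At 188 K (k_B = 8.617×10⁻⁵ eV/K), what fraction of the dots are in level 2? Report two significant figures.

k_BT = 8.617×10⁻⁵ × 188 K = 0.01620 eV.
Eᵢ/kT = 0.2488, 2.722, 3.951.
Z = Σ gᵢe^(−Eᵢ/kT) = 3·e^(−0.2488) + 3·e^(−2.722) + 2·e^(−3.951) = 2.339 + 0.1972 + 0.03847 = 2.575.
P₂ = g₂ e^(−E₂/kT) / Z = 0.03847/2.575 = 0.015.

0.015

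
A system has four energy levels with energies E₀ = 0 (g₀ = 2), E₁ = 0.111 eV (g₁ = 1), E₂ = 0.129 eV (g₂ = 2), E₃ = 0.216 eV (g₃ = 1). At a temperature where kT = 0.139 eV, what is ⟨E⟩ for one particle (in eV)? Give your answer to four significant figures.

Eᵢ/kT = 0, 0.798561, 0.928058, 1.55396.
Z = Σ gᵢe^(−Eᵢ/kT) = 2·e^(−0) + 1·e^(−0.798561) + 2·e^(−0.928058) + 1·e^(−1.55396) = 2.00000 + 0.449976 + 0.790641 + 0.211409 = 3.45203.
⟨E⟩ = Σ Eᵢ gᵢe^(−Eᵢ/kT) / Z = (0·2.00000 + 0.111·0.449976 + 0.129·0.790641 + 0.216·0.211409) / 3.45203 = 0.05724 eV.

0.05724 eV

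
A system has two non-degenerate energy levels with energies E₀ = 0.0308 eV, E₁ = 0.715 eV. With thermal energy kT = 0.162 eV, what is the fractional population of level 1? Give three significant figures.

0.0144

Eᵢ/kT = 0.19012, 4.4136.
Z = Σ e^(−Eᵢ/kT) = e^(−0.19012) + e^(−4.4136) = 0.82686 + 0.012111 = 0.83897.
P₁ = e^(−E₁/kT) / Z = 0.012111/0.83897 = 0.0144.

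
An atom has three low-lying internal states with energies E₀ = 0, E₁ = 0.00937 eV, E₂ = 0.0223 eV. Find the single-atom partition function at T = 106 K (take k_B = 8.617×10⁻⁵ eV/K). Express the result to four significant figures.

Z = 1.446

k_BT = 8.617×10⁻⁵ × 106 K = 0.00913402 eV.
Eᵢ/kT = 0, 1.02584, 2.44142.
Z = Σ e^(−Eᵢ/kT) = e^(−0) + e^(−1.02584) + e^(−2.44142) = 1.00000 + 0.358495 + 0.0870372 = 1.44553.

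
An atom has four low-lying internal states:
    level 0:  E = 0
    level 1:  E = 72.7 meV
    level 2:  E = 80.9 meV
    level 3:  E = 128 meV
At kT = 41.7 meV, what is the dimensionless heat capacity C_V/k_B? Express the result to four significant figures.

0.8232

Eᵢ/kT = 0, 1.74341, 1.94005, 3.06954.
Z = Σ e^(−Eᵢ/kT) = e^(−0) + e^(−1.74341) + e^(−1.94005) + e^(−3.06954) = 1.00000 + 0.174923 + 0.143697 + 0.0464425 = 1.36506.
⟨E⟩ = 22.1870 meV, ⟨E²⟩ = 1923.65 meV².
C_V/k_B = (⟨E²⟩ − ⟨E⟩²)/(kT)² = (1923.65 − 492.263)/1738.89 = 0.8232.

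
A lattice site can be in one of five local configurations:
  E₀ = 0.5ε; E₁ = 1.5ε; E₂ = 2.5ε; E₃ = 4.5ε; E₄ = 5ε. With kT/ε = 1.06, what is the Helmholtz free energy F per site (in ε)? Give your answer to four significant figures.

Eᵢ/kT = 0.471698, 1.41509, 2.35849, 4.24528, 4.71698.
Z = Σ e^(−Eᵢ/kT) = e^(−0.471698) + e^(−1.41509) + e^(−2.35849) + e^(−4.24528) + e^(−4.71698) = 0.623942 + 0.242904 + 0.0945629 + 0.0143317 + 0.00894214 = 0.984683.
F = −kT ln Z = −1.06 × ln(0.984683) = −1.06 × -0.0154355 = 0.01636 ε.

0.01636 ε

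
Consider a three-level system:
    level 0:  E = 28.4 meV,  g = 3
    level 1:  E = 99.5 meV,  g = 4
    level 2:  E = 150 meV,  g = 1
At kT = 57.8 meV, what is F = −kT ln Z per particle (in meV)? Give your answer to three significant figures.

-55.8 meV

Eᵢ/kT = 0.49135, 1.7215, 2.5952.
Z = Σ gᵢe^(−Eᵢ/kT) = 3·e^(−0.49135) + 4·e^(−1.7215) + 1·e^(−2.5952) = 1.8354 + 0.71519 + 0.074631 = 2.6252.
F = −kT ln Z = −57.8 × ln(2.6252) = −57.8 × 0.96516 = -55.8 meV.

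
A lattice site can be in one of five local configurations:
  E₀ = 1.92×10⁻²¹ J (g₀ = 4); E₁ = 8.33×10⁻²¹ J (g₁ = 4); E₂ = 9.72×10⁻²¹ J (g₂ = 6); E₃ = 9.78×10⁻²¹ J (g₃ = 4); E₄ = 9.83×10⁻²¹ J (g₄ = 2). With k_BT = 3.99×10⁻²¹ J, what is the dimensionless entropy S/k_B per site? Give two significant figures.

Eᵢ/kT = 0.4812, 2.088, 2.436, 2.451, 2.464.
Z = Σ gᵢe^(−Eᵢ/kT) = 4·e^(−0.4812) + 4·e^(−2.088) + 6·e^(−2.436) + 4·e^(−2.451) + 2·e^(−2.464) = 2.472 + 0.4957 + 0.5251 + 0.3448 + 0.1702 = 4.008.
⟨E⟩ = Σ EᵢPᵢ = 4.747 ×10⁻²¹ J.
S/k_B = ln Z + ⟨E⟩/kT = ln(4.008) + 4.747/3.99 = 1.388 + 1.190 = 2.6.

2.6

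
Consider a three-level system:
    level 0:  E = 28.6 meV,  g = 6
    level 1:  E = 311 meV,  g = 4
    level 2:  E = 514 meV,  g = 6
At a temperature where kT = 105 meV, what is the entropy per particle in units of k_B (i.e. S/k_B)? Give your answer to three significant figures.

Eᵢ/kT = 0.27238, 2.9619, 4.8952.
Z = Σ gᵢe^(−Eᵢ/kT) = 6·e^(−0.27238) + 4·e^(−2.9619) + 6·e^(−4.8952) = 4.5694 + 0.20688 + 0.044894 = 4.8212.
⟨E⟩ = Σ EᵢPᵢ = 45.238 meV.
S/k_B = ln Z + ⟨E⟩/kT = ln(4.8212) + 45.238/105 = 1.5730 + 0.43084 = 2.00.

2.00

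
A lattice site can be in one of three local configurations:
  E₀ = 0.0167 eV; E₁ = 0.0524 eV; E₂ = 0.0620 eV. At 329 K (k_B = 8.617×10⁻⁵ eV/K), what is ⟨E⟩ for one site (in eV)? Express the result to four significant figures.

0.02969 eV

k_BT = 8.617×10⁻⁵ × 329 K = 0.0283499 eV.
Eᵢ/kT = 0.589067, 1.84833, 2.18696.
Z = Σ e^(−Eᵢ/kT) = e^(−0.589067) + e^(−1.84833) + e^(−2.18696) = 0.554845 + 0.157500 + 0.112257 = 0.824602.
⟨E⟩ = Σ Eᵢ e^(−Eᵢ/kT) / Z = (0.0167·0.554845 + 0.0524·0.157500 + 0.0620·0.112257) / 0.824602 = 0.02969 eV.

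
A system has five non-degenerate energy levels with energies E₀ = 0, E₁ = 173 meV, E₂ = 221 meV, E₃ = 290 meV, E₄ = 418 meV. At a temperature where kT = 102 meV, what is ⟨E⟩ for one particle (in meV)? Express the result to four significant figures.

58.91 meV

Eᵢ/kT = 0, 1.69608, 2.16667, 2.84314, 4.09804.
Z = Σ e^(−Eᵢ/kT) = e^(−0) + e^(−1.69608) + e^(−2.16667) + e^(−2.84314) + e^(−4.09804) = 1.00000 + 0.183401 + 0.114558 + 0.0582425 + 0.0166052 = 1.37281.
⟨E⟩ = Σ Eᵢ e^(−Eᵢ/kT) / Z = (0·1.00000 + 173·0.183401 + 221·0.114558 + 290·0.0582425 + 418·0.0166052) / 1.37281 = 58.91 meV.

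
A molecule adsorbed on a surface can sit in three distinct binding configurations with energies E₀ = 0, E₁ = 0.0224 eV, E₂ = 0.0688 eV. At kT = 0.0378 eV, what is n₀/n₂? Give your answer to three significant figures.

6.17

n₀/n₂ = exp[−(E₀−E₂)/kT] = exp(−(-0.0688 eV)/(0.0378 eV)) = exp(1.8201) = 6.17.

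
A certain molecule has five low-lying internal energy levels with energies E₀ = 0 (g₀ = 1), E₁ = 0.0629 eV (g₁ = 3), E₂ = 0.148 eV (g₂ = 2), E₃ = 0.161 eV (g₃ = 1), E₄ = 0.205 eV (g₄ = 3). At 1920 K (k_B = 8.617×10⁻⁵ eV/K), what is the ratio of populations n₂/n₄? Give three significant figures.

0.941

k_BT = 8.617×10⁻⁵ × 1920 K = 0.16545 eV.
n₂/n₄ = (g₂/g₄) exp[−(E₂−E₄)/kT] = (2/3) × exp(−(-0.057 eV)/(0.16545 eV)) = (2/3) × exp(0.34451) = 0.941.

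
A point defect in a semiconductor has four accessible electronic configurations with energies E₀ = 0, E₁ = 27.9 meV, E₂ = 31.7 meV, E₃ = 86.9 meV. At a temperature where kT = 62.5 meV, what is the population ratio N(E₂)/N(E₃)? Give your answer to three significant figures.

2.42

n₂/n₃ = exp[−(E₂−E₃)/kT] = exp(−(-55.2 meV)/(62.5 meV)) = exp(0.88320) = 2.42.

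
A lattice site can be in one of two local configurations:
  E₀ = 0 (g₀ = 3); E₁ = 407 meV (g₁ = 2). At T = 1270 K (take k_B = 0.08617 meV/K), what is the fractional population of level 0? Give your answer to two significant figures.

k_BT = 0.08617 × 1270 K = 109.4 meV.
Eᵢ/kT = 0, 3.720.
Z = Σ gᵢe^(−Eᵢ/kT) = 3·e^(−0) + 2·e^(−3.720) = 3.000 + 0.04847 = 3.048.
P₀ = g₀ e^(−E₀/kT) / Z = 3.000/3.048 = 0.98.

0.98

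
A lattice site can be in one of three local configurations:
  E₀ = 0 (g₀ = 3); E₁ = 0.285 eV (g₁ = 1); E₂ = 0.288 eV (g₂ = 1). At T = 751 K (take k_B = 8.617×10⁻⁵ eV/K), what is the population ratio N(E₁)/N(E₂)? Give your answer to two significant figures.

k_BT = 8.617×10⁻⁵ × 751 K = 0.06471 eV.
n₁/n₂ = (g₁/g₂) exp[−(E₁−E₂)/kT] = (1/1) × exp(−(-0.003 eV)/(0.06471 eV)) = (1/1) × exp(0.04636) = 1.0.

1.0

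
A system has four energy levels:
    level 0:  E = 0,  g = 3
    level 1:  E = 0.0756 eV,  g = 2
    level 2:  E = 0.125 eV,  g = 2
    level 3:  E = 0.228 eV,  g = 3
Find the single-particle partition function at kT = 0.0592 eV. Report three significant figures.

Z = 3.86

Eᵢ/kT = 0, 1.2770, 2.1115, 3.8514.
Z = Σ gᵢe^(−Eᵢ/kT) = 3·e^(−0) + 2·e^(−1.2770) + 2·e^(−2.1115) + 3·e^(−3.8514) = 3.0000 + 0.55775 + 0.24211 + 0.063750 = 3.8636.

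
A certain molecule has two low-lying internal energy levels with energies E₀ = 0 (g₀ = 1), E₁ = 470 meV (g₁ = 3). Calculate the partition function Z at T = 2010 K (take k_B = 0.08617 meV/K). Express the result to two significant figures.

Z = 1.2

k_BT = 0.08617 × 2010 K = 173.2 meV.
Eᵢ/kT = 0, 2.714.
Z = Σ gᵢe^(−Eᵢ/kT) = 1·e^(−0) + 3·e^(−2.714) = 1.000 + 0.1988 = 1.199.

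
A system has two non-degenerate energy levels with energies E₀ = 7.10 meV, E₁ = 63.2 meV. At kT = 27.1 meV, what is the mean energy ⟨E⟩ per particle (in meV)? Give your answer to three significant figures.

Eᵢ/kT = 0.26199, 2.3321.
Z = Σ e^(−Eᵢ/kT) = e^(−0.26199) + e^(−2.3321) = 0.76952 + 0.097092 = 0.86661.
⟨E⟩ = Σ Eᵢ e^(−Eᵢ/kT) / Z = (7.10·0.76952 + 63.2·0.097092) / 0.86661 = 13.4 meV.

13.4 meV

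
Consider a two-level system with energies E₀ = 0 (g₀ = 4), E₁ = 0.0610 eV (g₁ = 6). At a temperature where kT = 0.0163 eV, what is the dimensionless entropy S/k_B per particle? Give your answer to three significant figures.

1.55

Eᵢ/kT = 0, 3.7423.
Z = Σ gᵢe^(−Eᵢ/kT) = 4·e^(−0) + 6·e^(−3.7423) = 4.0000 + 0.14220 = 4.1422.
⟨E⟩ = Σ EᵢPᵢ = 0.0020941 eV.
S/k_B = ln Z + ⟨E⟩/kT = ln(4.1422) + 0.0020941/0.0163 = 1.4212 + 0.12847 = 1.55.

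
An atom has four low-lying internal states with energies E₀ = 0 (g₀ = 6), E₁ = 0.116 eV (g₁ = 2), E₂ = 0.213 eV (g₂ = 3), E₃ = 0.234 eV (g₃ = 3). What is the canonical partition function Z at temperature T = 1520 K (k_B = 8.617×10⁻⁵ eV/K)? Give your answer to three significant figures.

k_BT = 8.617×10⁻⁵ × 1520 K = 0.13098 eV.
Eᵢ/kT = 0, 0.88563, 1.6262, 1.7865.
Z = Σ gᵢe^(−Eᵢ/kT) = 6·e^(−0) + 2·e^(−0.88563) + 3·e^(−1.6262) + 3·e^(−1.7865) = 6.0000 + 0.82491 + 0.59003 + 0.50264 = 7.9176.

Z = 7.92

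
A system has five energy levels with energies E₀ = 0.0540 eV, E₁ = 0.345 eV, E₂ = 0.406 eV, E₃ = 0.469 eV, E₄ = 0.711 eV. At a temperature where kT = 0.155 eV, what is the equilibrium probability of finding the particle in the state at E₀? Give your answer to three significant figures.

Eᵢ/kT = 0.34839, 2.2258, 2.6194, 3.0258, 4.5871.
Z = Σ e^(−Eᵢ/kT) = e^(−0.34839) + e^(−2.2258) + e^(−2.6194) + e^(−3.0258) + e^(−4.5871) = 0.70582 + 0.10798 + 0.072847 + 0.048519 + 0.010182 = 0.94535.
P₀ = e^(−E₀/kT) / Z = 0.70582/0.94535 = 0.747.

0.747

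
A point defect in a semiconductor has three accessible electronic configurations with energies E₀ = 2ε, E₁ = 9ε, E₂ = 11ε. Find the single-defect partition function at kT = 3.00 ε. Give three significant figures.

Eᵢ/kT = 0.66667, 3.0000, 3.6667.
Z = Σ e^(−Eᵢ/kT) = e^(−0.66667) + e^(−3.0000) + e^(−3.6667) = 0.51342 + 0.049787 + 0.025561 = 0.58877.

Z = 0.589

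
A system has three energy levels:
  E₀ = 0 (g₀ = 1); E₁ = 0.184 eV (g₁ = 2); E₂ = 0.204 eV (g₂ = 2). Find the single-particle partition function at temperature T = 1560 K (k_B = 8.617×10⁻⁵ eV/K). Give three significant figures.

Z = 1.95

k_BT = 8.617×10⁻⁵ × 1560 K = 0.13443 eV.
Eᵢ/kT = 0, 1.3687, 1.5175.
Z = Σ gᵢe^(−Eᵢ/kT) = 1·e^(−0) + 2·e^(−1.3687) + 2·e^(−1.5175) = 1.0000 + 0.50888 + 0.43852 = 1.9474.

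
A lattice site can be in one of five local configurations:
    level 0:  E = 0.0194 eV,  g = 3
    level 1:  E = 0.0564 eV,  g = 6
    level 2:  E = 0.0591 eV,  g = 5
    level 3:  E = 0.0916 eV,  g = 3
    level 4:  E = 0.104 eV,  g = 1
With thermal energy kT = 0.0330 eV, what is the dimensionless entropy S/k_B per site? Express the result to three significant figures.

2.65

Eᵢ/kT = 0.58788, 1.7091, 1.7909, 2.7758, 3.1515.
Z = Σ gᵢe^(−Eᵢ/kT) = 3·e^(−0.58788) + 6·e^(−1.7091) + 5·e^(−1.7909) + 3·e^(−2.7758) + 1·e^(−3.1515) = 1.6665 + 1.0862 + 0.83405 + 0.18690 + 0.042788 = 3.8164.
⟨E⟩ = Σ EᵢPᵢ = 0.043091 eV.
S/k_B = ln Z + ⟨E⟩/kT = ln(3.8164) + 0.043091/0.0330 = 1.3393 + 1.3058 = 2.65.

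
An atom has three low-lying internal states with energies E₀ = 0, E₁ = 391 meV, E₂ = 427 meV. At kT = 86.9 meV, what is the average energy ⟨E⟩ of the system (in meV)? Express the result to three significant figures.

Eᵢ/kT = 0, 4.4994, 4.9137.
Z = Σ e^(−Eᵢ/kT) = e^(−0) + e^(−4.4994) + e^(−4.9137) = 1.0000 + 0.011116 + 0.0073453 = 1.0185.
⟨E⟩ = Σ Eᵢ e^(−Eᵢ/kT) / Z = (0·1.0000 + 391·0.011116 + 427·0.0073453) / 1.0185 = 7.35 meV.

7.35 meV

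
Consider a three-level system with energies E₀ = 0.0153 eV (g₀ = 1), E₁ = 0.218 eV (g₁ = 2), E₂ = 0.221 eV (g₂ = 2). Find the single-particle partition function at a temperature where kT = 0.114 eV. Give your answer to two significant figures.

Eᵢ/kT = 0.1342, 1.912, 1.939.
Z = Σ gᵢe^(−Eᵢ/kT) = 1·e^(−0.1342) + 2·e^(−1.912) + 2·e^(−1.939) = 0.8744 + 0.2956 + 0.2877 = 1.458.

Z = 1.5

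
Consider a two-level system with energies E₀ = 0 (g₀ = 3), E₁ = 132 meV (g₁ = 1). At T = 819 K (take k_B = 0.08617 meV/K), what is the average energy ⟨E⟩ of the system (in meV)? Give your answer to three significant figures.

6.45 meV

k_BT = 0.08617 × 819 K = 70.573 meV.
Eᵢ/kT = 0, 1.8704.
Z = Σ gᵢe^(−Eᵢ/kT) = 3·e^(−0) + 1·e^(−1.8704) = 3.0000 + 0.15406 = 3.1541.
⟨E⟩ = Σ Eᵢ gᵢe^(−Eᵢ/kT) / Z = (0·3.0000 + 132·0.15406) / 3.1541 = 6.45 meV.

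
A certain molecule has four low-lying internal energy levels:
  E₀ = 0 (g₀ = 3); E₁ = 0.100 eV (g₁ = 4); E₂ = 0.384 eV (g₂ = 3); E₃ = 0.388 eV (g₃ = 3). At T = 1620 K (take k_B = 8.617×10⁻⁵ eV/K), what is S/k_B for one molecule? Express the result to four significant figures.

k_BT = 8.617×10⁻⁵ × 1620 K = 0.139595 eV.
Eᵢ/kT = 0, 0.716358, 2.75081, 2.77947.
Z = Σ gᵢe^(−Eᵢ/kT) = 3·e^(−0) + 4·e^(−0.716358) + 3·e^(−2.75081) + 3·e^(−2.77947) = 3.00000 + 1.95411 + 0.191628 + 0.186214 = 5.33195.
⟨E⟩ = Σ EᵢPᵢ = 0.0640004 eV.
S/k_B = ln Z + ⟨E⟩/kT = ln(5.33195) + 0.0640004/0.139595 = 1.67372 + 0.458472 = 2.132.

2.132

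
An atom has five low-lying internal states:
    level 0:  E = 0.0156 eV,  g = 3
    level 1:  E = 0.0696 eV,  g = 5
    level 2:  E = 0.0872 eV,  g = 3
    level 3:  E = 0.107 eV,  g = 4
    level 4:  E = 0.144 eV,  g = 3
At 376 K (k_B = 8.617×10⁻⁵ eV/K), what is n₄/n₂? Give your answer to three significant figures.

k_BT = 8.617×10⁻⁵ × 376 K = 0.032400 eV.
n₄/n₂ = (g₄/g₂) exp[−(E₄−E₂)/kT] = (3/3) × exp(−(0.0568 eV)/(0.032400 eV)) = (3/3) × exp(-1.7531) = 0.173.

0.173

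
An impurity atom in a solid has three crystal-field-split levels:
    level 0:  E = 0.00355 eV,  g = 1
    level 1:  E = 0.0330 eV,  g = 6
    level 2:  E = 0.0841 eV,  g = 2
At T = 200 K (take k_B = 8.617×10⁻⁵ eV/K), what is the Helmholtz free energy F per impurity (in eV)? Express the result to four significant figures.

-0.009279 eV

k_BT = 8.617×10⁻⁵ × 200 K = 0.0172340 eV.
Eᵢ/kT = 0.205988, 1.91482, 4.87989.
Z = Σ gᵢe^(−Eᵢ/kT) = 1·e^(−0.205988) + 6·e^(−1.91482) + 2·e^(−4.87989) = 0.813843 + 0.884210 + 0.0151957 = 1.71325.
F = −kT ln Z = −0.0172340 × ln(1.71325) = −0.0172340 × 0.538392 = -0.009279 eV.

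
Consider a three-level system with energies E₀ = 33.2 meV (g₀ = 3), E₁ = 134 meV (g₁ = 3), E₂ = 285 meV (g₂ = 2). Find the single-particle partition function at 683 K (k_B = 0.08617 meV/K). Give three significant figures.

Z = 2.03

k_BT = 0.08617 × 683 K = 58.854 meV.
Eᵢ/kT = 0.56411, 2.2768, 4.8425.
Z = Σ gᵢe^(−Eᵢ/kT) = 3·e^(−0.56411) + 3·e^(−2.2768) + 2·e^(−4.8425) = 1.7066 + 0.30784 + 0.015775 = 2.0302.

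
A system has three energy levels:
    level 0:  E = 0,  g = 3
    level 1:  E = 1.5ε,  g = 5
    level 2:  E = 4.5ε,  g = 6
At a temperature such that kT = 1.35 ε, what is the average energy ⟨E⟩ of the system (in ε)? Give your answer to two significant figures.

0.71 ε

Eᵢ/kT = 0, 1.111, 3.333.
Z = Σ gᵢe^(−Eᵢ/kT) = 3·e^(−0) + 5·e^(−1.111) + 6·e^(−3.333) = 3.000 + 1.646 + 0.2141 = 4.860.
⟨E⟩ = Σ Eᵢ gᵢe^(−Eᵢ/kT) / Z = (0·3.000 + 1.5·1.646 + 4.5·0.2141) / 4.860 = 0.71 ε.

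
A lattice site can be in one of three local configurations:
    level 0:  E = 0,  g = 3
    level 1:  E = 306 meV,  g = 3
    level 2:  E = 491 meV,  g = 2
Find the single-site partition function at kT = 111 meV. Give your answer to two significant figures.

Z = 3.2

Eᵢ/kT = 0, 2.757, 4.423.
Z = Σ gᵢe^(−Eᵢ/kT) = 3·e^(−0) + 3·e^(−2.757) + 2·e^(−4.423) = 3.000 + 0.1904 + 0.02400 = 3.214.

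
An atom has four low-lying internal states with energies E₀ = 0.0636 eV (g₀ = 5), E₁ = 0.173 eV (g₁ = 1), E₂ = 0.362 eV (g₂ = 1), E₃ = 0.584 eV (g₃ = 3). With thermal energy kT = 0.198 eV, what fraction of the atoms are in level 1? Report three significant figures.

0.0957

Eᵢ/kT = 0.32121, 0.87374, 1.8283, 2.9495.
Z = Σ gᵢe^(−Eᵢ/kT) = 5·e^(−0.32121) + 1·e^(−0.87374) + 1·e^(−1.8283) + 3·e^(−2.9495) = 3.6264 + 0.41739 + 0.16069 + 0.15710 = 4.3616.
P₁ = g₁ e^(−E₁/kT) / Z = 0.41739/4.3616 = 0.0957.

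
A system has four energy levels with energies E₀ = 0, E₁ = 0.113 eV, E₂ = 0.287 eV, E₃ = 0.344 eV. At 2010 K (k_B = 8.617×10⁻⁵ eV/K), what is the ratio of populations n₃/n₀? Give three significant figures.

k_BT = 8.617×10⁻⁵ × 2010 K = 0.17320 eV.
n₃/n₀ = exp[−(E₃−E₀)/kT] = exp(−(0.344 eV)/(0.17320 eV)) = exp(-1.9861) = 0.137.

0.137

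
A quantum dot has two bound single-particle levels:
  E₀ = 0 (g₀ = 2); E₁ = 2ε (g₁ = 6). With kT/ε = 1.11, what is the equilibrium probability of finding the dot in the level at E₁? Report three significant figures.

Eᵢ/kT = 0, 1.8018.
Z = Σ gᵢe^(−Eᵢ/kT) = 2·e^(−0) + 6·e^(−1.8018) = 2.0000 + 0.99001 = 2.9900.
P₁ = g₁ e^(−E₁/kT) / Z = 0.99001/2.9900 = 0.331.

0.331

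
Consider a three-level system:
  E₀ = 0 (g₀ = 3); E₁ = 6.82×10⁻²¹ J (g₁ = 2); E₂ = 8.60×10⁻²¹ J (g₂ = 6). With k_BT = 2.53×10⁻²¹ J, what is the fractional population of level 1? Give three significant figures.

0.0405

Eᵢ/kT = 0, 2.6957, 3.3992.
Z = Σ gᵢe^(−Eᵢ/kT) = 3·e^(−0) + 2·e^(−2.6957) + 6·e^(−3.3992) = 3.0000 + 0.13499 + 0.20040 = 3.3354.
P₁ = g₁ e^(−E₁/kT) / Z = 0.13499/3.3354 = 0.0405.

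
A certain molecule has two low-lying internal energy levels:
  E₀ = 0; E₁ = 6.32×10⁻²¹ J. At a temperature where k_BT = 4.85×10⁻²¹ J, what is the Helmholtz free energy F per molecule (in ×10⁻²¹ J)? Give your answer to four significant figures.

-1.166 ×10⁻²¹ J

Eᵢ/kT = 0, 1.30309.
Z = Σ e^(−Eᵢ/kT) = e^(−0) + e^(−1.30309) = 1.00000 + 0.271691 = 1.27169.
F = −kT ln Z = −4.85 × ln(1.27169) = −4.85 × 0.240347 = -1.166 ×10⁻²¹ J.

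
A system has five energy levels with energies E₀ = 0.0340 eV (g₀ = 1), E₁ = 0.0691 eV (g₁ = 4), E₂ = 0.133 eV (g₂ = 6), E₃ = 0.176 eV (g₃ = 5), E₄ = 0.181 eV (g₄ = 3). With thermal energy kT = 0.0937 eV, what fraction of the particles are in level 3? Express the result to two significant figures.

0.15

Eᵢ/kT = 0.3629, 0.7375, 1.419, 1.878, 1.932.
Z = Σ gᵢe^(−Eᵢ/kT) = 1·e^(−0.3629) + 4·e^(−0.7375) + 6·e^(−1.419) + 5·e^(−1.878) + 3·e^(−1.932) = 0.6957 + 1.913 + 1.452 + 0.7645 + 0.4346 = 5.260.
P₃ = g₃ e^(−E₃/kT) / Z = 0.7645/5.260 = 0.15.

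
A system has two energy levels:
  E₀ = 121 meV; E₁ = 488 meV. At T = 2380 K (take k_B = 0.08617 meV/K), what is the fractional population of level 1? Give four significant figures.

0.1431

k_BT = 0.08617 × 2380 K = 205.085 meV.
Eᵢ/kT = 0.589999, 2.37950.
Z = Σ e^(−Eᵢ/kT) = e^(−0.589999) + e^(−2.37950) = 0.554328 + 0.0925969 = 0.646925.
P₁ = e^(−E₁/kT) / Z = 0.0925969/0.646925 = 0.1431.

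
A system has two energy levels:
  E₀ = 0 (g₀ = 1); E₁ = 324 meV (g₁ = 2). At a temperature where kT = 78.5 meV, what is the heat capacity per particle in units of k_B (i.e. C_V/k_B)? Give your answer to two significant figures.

0.52

Eᵢ/kT = 0, 4.127.
Z = Σ gᵢe^(−Eᵢ/kT) = 1·e^(−0) + 2·e^(−4.127) = 1.000 + 0.03226 = 1.032.
⟨E⟩ = 10.13 meV, ⟨E²⟩ = 3282 meV².
C_V/k_B = (⟨E²⟩ − ⟨E⟩²)/(kT)² = (3282 − 102.6)/6162 = 0.52.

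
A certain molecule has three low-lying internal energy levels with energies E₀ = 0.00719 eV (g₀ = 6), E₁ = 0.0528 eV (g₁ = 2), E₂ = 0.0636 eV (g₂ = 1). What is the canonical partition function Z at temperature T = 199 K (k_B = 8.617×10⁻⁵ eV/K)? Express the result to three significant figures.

k_BT = 8.617×10⁻⁵ × 199 K = 0.017148 eV.
Eᵢ/kT = 0.41929, 3.0791, 3.7089.
Z = Σ gᵢe^(−Eᵢ/kT) = 6·e^(−0.41929) + 2·e^(−3.0791) + 1·e^(−3.7089) = 3.9451 + 0.092001 + 0.024504 = 4.0616.

Z = 4.06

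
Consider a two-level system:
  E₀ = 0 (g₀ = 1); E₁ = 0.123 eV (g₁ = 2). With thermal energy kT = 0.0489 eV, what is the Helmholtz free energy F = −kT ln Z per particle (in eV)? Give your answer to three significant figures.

Eᵢ/kT = 0, 2.5153.
Z = Σ gᵢe^(−Eᵢ/kT) = 1·e^(−0) + 2·e^(−2.5153) = 1.0000 + 0.16168 = 1.1617.
F = −kT ln Z = −0.0489 × ln(1.1617) = −0.0489 × 0.14988 = -0.00733 eV.

-0.00733 eV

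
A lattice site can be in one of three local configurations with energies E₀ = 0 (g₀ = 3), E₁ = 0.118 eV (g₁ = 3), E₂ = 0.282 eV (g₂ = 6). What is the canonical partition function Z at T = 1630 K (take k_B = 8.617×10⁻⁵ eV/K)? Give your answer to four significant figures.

k_BT = 8.617×10⁻⁵ × 1630 K = 0.140457 eV.
Eᵢ/kT = 0, 0.840115, 2.00773.
Z = Σ gᵢe^(−Eᵢ/kT) = 3·e^(−0) + 3·e^(−0.840115) + 6·e^(−2.00773) = 3.00000 + 1.29498 + 0.805759 = 5.10074.

Z = 5.101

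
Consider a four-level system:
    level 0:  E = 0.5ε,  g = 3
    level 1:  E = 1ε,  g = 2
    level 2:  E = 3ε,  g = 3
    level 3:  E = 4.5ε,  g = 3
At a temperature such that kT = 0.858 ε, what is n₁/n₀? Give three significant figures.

0.372

n₁/n₀ = (g₁/g₀) exp[−(E₁−E₀)/kT] = (2/3) × exp(−(0.5ε)/(0.858ε)) = (2/3) × exp(-0.58275) = 0.372.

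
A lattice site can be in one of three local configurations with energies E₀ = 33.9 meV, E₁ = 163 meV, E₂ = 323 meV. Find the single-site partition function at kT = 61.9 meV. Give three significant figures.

Eᵢ/kT = 0.54766, 2.6333, 5.2181.
Z = Σ e^(−Eᵢ/kT) = e^(−0.54766) + e^(−2.6333) + e^(−5.2181) = 0.57830 + 0.071841 + 0.0054176 = 0.65556.

Z = 0.656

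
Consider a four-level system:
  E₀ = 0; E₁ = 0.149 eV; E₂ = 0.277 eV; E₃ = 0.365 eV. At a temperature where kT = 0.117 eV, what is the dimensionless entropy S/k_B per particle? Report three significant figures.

0.854

Eᵢ/kT = 0, 1.2735, 2.3675, 3.1197.
Z = Σ e^(−Eᵢ/kT) = e^(−0) + e^(−1.2735) + e^(−2.3675) + e^(−3.1197) = 1.0000 + 0.27985 + 0.093715 + 0.044170 = 1.4177.
⟨E⟩ = Σ EᵢPᵢ = 0.059095 eV.
S/k_B = ln Z + ⟨E⟩/kT = ln(1.4177) + 0.059095/0.117 = 0.34904 + 0.50509 = 0.854.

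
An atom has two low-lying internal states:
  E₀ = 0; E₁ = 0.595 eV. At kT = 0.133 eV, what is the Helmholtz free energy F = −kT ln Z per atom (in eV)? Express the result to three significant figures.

Eᵢ/kT = 0, 4.4737.
Z = Σ e^(−Eᵢ/kT) = e^(−0) + e^(−4.4737) = 1.0000 + 0.011405 = 1.0114.
F = −kT ln Z = −0.133 × ln(1.0114) = −0.133 × 0.011336 = -0.00151 eV.

-0.00151 eV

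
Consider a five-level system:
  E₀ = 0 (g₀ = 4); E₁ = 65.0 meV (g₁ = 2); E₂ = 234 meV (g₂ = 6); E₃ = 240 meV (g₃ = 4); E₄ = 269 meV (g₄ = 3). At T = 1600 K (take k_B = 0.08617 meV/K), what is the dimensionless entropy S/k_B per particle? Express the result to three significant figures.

2.61

k_BT = 0.08617 × 1600 K = 137.87 meV.
Eᵢ/kT = 0, 0.47146, 1.6973, 1.7408, 1.9511.
Z = Σ gᵢe^(−Eᵢ/kT) = 4·e^(−0) + 2·e^(−0.47146) + 6·e^(−1.6973) + 4·e^(−1.7408) + 3·e^(−1.9511) = 4.0000 + 1.2482 + 1.0991 + 0.70152 + 0.42635 = 7.4752.
⟨E⟩ = Σ EᵢPᵢ = 83.125 meV.
S/k_B = ln Z + ⟨E⟩/kT = ln(7.4752) + 83.125/137.87 = 2.0116 + 0.60292 = 2.61.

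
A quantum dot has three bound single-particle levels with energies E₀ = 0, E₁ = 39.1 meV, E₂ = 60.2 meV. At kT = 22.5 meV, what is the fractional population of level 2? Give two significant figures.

0.055

Eᵢ/kT = 0, 1.738, 2.676.
Z = Σ e^(−Eᵢ/kT) = e^(−0) + e^(−1.738) + e^(−2.676) = 1.000 + 0.1759 + 0.06884 = 1.245.
P₂ = e^(−E₂/kT) / Z = 0.06884/1.245 = 0.055.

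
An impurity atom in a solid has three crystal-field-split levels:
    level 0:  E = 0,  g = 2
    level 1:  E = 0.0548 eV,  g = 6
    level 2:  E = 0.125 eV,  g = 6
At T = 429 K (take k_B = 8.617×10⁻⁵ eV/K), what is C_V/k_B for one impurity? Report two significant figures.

0.92

k_BT = 8.617×10⁻⁵ × 429 K = 0.03697 eV.
Eᵢ/kT = 0, 1.482, 3.381.
Z = Σ gᵢe^(−Eᵢ/kT) = 2·e^(−0) + 6·e^(−1.482) + 6·e^(−3.381) = 2.000 + 1.363 + 0.2041 = 3.567.
⟨E⟩ = 0.02809 eV, ⟨E²⟩ = 0.002042 eV².
C_V/k_B = (⟨E²⟩ − ⟨E⟩²)/(kT)² = (0.002042 − 0.0007890)/0.001367 = 0.92.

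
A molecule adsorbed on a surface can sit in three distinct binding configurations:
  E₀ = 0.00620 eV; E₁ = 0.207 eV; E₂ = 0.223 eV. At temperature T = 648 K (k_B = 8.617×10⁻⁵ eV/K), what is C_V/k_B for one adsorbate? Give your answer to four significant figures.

k_BT = 8.617×10⁻⁵ × 648 K = 0.0558382 eV.
Eᵢ/kT = 0.111035, 3.70714, 3.99368.
Z = Σ e^(−Eᵢ/kT) = e^(−0.111035) + e^(−3.70714) + e^(−3.99368) = 0.894907 + 0.0245476 + 0.0184318 = 0.937886.
⟨E⟩ = 0.0157163 eV, ⟨E²⟩ = 0.00213548 eV².
C_V/k_B = (⟨E²⟩ − ⟨E⟩²)/(kT)² = (0.00213548 − 0.000247002)/0.00311790 = 0.6057.

0.6057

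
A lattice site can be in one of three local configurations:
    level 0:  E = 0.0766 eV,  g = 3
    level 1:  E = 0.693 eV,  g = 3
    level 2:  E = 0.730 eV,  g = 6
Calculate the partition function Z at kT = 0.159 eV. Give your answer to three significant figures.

Z = 1.95

Eᵢ/kT = 0.48176, 4.3585, 4.5912.
Z = Σ gᵢe^(−Eᵢ/kT) = 3·e^(−0.48176) + 3·e^(−4.3585) + 6·e^(−4.5912) = 1.8531 + 0.038393 + 0.060844 = 1.9523.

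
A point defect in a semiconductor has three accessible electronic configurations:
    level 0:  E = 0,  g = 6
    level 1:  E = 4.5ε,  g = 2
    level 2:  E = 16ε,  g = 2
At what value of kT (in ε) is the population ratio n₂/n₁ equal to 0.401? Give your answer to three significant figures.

12.6 ε

n₂/n₁ = (g₂/g₁) exp[−(E₂−E₁)/kT] = 0.401.
⇒ (E₂−E₁)/kT = ln((2/2)/0.401) = ln(2.4938) = 0.91381.
kT = 11.5ε / 0.91381 = 12.6 ε.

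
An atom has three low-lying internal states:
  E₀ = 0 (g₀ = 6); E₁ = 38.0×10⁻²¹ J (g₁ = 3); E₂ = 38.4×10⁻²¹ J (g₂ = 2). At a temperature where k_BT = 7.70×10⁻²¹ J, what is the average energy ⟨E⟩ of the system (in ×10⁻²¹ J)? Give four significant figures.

Eᵢ/kT = 0, 4.93506, 4.98701.
Z = Σ gᵢe^(−Eᵢ/kT) = 6·e^(−0) + 3·e^(−4.93506) + 2·e^(−4.98701) = 6.00000 + 0.0215701 + 0.0136521 = 6.03522.
⟨E⟩ = Σ Eᵢ gᵢe^(−Eᵢ/kT) / Z = (0·6.00000 + 38.0·0.0215701 + 38.4·0.0136521) / 6.03522 = 0.2227 ×10⁻²¹ J.

0.2227 ×10⁻²¹ J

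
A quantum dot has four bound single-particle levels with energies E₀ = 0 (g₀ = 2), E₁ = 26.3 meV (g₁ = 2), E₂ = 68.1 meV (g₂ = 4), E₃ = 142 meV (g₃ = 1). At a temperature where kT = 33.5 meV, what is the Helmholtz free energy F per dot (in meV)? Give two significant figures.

Eᵢ/kT = 0, 0.7851, 2.033, 4.239.
Z = Σ gᵢe^(−Eᵢ/kT) = 2·e^(−0) + 2·e^(−0.7851) + 4·e^(−2.033) + 1·e^(−4.239) = 2.000 + 0.9121 + 0.5238 + 0.01442 = 3.450.
F = −kT ln Z = −33.5 × ln(3.450) = −33.5 × 1.238 = -41 meV.

-41 meV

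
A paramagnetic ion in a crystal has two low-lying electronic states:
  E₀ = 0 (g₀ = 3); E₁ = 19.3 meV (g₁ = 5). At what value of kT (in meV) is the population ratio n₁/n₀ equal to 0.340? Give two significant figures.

12 meV

n₁/n₀ = (g₁/g₀) exp[−(E₁−E₀)/kT] = 0.340.
⇒ (E₁−E₀)/kT = ln((5/3)/0.340) = ln(4.902) = 1.590.
kT = 19.3 meV / 1.590 = 12 meV.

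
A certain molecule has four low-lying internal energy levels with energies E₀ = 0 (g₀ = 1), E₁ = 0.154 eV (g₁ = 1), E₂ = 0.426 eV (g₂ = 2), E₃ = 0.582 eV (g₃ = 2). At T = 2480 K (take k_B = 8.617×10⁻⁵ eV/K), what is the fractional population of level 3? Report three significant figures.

0.0695

k_BT = 8.617×10⁻⁵ × 2480 K = 0.21370 eV.
Eᵢ/kT = 0, 0.72064, 1.9934, 2.7234.
Z = Σ gᵢe^(−Eᵢ/kT) = 1·e^(−0) + 1·e^(−0.72064) + 2·e^(−1.9934) + 2·e^(−2.7234) = 1.0000 + 0.48644 + 0.27246 + 0.13130 = 1.8902.
P₃ = g₃ e^(−E₃/kT) / Z = 0.13130/1.8902 = 0.0695.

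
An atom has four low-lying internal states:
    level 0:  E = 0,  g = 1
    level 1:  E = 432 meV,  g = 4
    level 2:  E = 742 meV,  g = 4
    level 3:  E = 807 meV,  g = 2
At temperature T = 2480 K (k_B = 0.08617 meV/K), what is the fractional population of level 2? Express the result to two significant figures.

k_BT = 0.08617 × 2480 K = 213.7 meV.
Eᵢ/kT = 0, 2.022, 3.472, 3.776.
Z = Σ gᵢe^(−Eᵢ/kT) = 1·e^(−0) + 4·e^(−2.022) + 4·e^(−3.472) + 2·e^(−3.776) = 1.000 + 0.5296 + 0.1242 + 0.04583 = 1.700.
P₂ = g₂ e^(−E₂/kT) / Z = 0.1242/1.700 = 0.073.

0.073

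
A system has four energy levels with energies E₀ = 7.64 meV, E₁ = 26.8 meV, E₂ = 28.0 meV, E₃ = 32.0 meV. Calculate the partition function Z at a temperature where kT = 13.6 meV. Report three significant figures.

Z = 0.932

Eᵢ/kT = 0.56176, 1.9706, 2.0588, 2.3529.
Z = Σ e^(−Eᵢ/kT) = e^(−0.56176) + e^(−1.9706) + e^(−2.0588) + e^(−2.3529) = 0.57020 + 0.13937 + 0.12761 + 0.095093 = 0.93227.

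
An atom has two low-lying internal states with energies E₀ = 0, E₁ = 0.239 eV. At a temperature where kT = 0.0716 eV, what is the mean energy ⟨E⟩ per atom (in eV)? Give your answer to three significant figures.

0.00820 eV

Eᵢ/kT = 0, 3.3380.
Z = Σ e^(−Eᵢ/kT) = e^(−0) + e^(−3.3380) = 1.0000 + 0.035508 = 1.0355.
⟨E⟩ = Σ Eᵢ e^(−Eᵢ/kT) / Z = (0·1.0000 + 0.239·0.035508) / 1.0355 = 0.00820 eV.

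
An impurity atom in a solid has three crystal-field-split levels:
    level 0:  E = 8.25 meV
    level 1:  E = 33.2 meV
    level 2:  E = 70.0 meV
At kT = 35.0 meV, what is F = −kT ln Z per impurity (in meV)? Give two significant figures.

Eᵢ/kT = 0.2357, 0.9486, 2.000.
Z = Σ e^(−Eᵢ/kT) = e^(−0.2357) + e^(−0.9486) + e^(−2.000) = 0.7900 + 0.3873 + 0.1353 = 1.313.
F = −kT ln Z = −35.0 × ln(1.313) = −35.0 × 0.2723 = -9.5 meV.

-9.5 meV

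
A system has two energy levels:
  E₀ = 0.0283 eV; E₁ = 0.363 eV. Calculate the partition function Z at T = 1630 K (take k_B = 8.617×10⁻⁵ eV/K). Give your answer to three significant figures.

Z = 0.893

k_BT = 8.617×10⁻⁵ × 1630 K = 0.14046 eV.
Eᵢ/kT = 0.20148, 2.5844.
Z = Σ e^(−Eᵢ/kT) = e^(−0.20148) + e^(−2.5844) = 0.81752 + 0.075441 = 0.89296.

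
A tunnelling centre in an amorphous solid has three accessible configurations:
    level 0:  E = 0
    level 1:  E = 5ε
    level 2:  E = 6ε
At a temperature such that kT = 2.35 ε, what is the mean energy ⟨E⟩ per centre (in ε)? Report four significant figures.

0.8877 ε

Eᵢ/kT = 0, 2.12766, 2.55319.
Z = Σ e^(−Eᵢ/kT) = e^(−0) + e^(−2.12766) + e^(−2.55319) = 1.00000 + 0.119116 + 0.0778330 = 1.19695.
⟨E⟩ = Σ Eᵢ e^(−Eᵢ/kT) / Z = (0·1.00000 + 5·0.119116 + 6·0.0778330) / 1.19695 = 0.8877 ε.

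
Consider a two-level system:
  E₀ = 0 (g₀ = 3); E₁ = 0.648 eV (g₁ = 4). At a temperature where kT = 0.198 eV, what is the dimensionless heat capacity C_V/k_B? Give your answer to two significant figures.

Eᵢ/kT = 0, 3.273.
Z = Σ gᵢe^(−Eᵢ/kT) = 3·e^(−0) + 4·e^(−3.273) = 3.000 + 0.1516 = 3.152.
⟨E⟩ = 0.03117 eV, ⟨E²⟩ = 0.02020 eV².
C_V/k_B = (⟨E²⟩ − ⟨E⟩²)/(kT)² = (0.02020 − 0.0009716)/0.03920 = 0.49.

0.49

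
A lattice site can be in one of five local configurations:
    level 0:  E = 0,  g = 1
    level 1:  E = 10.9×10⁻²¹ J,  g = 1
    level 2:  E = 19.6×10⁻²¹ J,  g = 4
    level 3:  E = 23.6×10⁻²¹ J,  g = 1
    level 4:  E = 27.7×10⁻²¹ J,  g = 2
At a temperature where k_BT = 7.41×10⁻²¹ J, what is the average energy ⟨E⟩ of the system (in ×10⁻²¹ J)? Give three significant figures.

Eᵢ/kT = 0, 1.4710, 2.6451, 3.1849, 3.7382.
Z = Σ gᵢe^(−Eᵢ/kT) = 1·e^(−0) + 1·e^(−1.4710) + 4·e^(−2.6451) + 1·e^(−3.1849) + 2·e^(−3.7382) = 1.0000 + 0.22970 + 0.28399 + 0.041382 + 0.047594 = 1.6027.
⟨E⟩ = Σ Eᵢ gᵢe^(−Eᵢ/kT) / Z = (0·1.0000 + 10.9·0.22970 + 19.6·0.28399 + 23.6·0.041382 + 27.7·0.047594) / 1.6027 = 6.47 ×10⁻²¹ J.

6.47 ×10⁻²¹ J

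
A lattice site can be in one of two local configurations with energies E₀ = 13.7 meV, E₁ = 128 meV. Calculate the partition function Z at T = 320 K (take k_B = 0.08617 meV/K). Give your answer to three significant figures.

k_BT = 0.08617 × 320 K = 27.574 meV.
Eᵢ/kT = 0.49684, 4.6421.
Z = Σ e^(−Eᵢ/kT) = e^(−0.49684) + e^(−4.6421) = 0.60845 + 0.0096374 = 0.61809.

Z = 0.618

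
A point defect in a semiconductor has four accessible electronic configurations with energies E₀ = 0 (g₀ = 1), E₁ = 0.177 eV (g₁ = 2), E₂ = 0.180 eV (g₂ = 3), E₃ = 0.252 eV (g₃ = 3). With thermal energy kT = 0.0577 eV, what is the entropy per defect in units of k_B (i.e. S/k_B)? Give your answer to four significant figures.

0.9186

Eᵢ/kT = 0, 3.06759, 3.11958, 4.36742.
Z = Σ gᵢe^(−Eᵢ/kT) = 1·e^(−0) + 2·e^(−3.06759) + 3·e^(−3.11958) + 3·e^(−4.36742) = 1.00000 + 0.0930663 + 0.132527 + 0.0380518 = 1.26365.
⟨E⟩ = Σ EᵢPᵢ = 0.0395020 eV.
S/k_B = ln Z + ⟨E⟩/kT = ln(1.26365) + 0.0395020/0.0577 = 0.234004 + 0.684610 = 0.9186.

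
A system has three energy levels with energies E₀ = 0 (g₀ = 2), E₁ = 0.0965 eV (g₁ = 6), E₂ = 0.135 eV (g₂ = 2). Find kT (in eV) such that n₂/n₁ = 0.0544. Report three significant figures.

n₂/n₁ = (g₂/g₁) exp[−(E₂−E₁)/kT] = 0.0544.
⇒ (E₂−E₁)/kT = ln((2/6)/0.0544) = ln(6.1275) = 1.8128.
kT = 0.0385 eV / 1.8128 = 0.0212 eV.

0.0212 eV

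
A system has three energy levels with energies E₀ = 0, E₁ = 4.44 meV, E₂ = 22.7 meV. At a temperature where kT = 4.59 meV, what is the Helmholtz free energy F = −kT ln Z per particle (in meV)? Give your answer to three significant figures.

-1.50 meV

Eᵢ/kT = 0, 0.96732, 4.9455.
Z = Σ e^(−Eᵢ/kT) = e^(−0) + e^(−0.96732) + e^(−4.9455) = 1.0000 + 0.38010 + 0.0071154 = 1.3872.
F = −kT ln Z = −4.59 × ln(1.3872) = −4.59 × 0.32729 = -1.50 meV.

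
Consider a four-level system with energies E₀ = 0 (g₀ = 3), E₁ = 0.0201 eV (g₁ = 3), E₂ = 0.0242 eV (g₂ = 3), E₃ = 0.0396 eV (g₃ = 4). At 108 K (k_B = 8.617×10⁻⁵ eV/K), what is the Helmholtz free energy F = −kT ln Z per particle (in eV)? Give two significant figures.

-0.012 eV

k_BT = 8.617×10⁻⁵ × 108 K = 0.009306 eV.
Eᵢ/kT = 0, 2.160, 2.600, 4.255.
Z = Σ gᵢe^(−Eᵢ/kT) = 3·e^(−0) + 3·e^(−2.160) + 3·e^(−2.600) + 4·e^(−4.255) = 3.000 + 0.3460 + 0.2228 + 0.05677 = 3.626.
F = −kT ln Z = −0.009306 × ln(3.626) = −0.009306 × 1.288 = -0.012 eV.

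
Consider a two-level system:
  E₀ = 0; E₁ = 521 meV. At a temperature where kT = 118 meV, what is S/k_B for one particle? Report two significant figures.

0.065

Eᵢ/kT = 0, 4.415.
Z = Σ e^(−Eᵢ/kT) = e^(−0) + e^(−4.415) = 1.000 + 0.01209 = 1.012.
⟨E⟩ = Σ EᵢPᵢ = 6.224 meV.
S/k_B = ln Z + ⟨E⟩/kT = ln(1.012) + 6.224/118 = 0.01193 + 0.05275 = 0.065.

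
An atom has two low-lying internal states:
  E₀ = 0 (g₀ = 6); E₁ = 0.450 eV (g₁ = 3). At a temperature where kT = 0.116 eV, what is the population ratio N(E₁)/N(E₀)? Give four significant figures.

n₁/n₀ = (g₁/g₀) exp[−(E₁−E₀)/kT] = (3/6) × exp(−(0.450 eV)/(0.116 eV)) = (3/6) × exp(-3.87931) = 0.01033.

0.01033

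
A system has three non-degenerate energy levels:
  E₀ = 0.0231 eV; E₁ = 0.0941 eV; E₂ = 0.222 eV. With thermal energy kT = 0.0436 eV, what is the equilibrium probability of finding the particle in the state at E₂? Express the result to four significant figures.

Eᵢ/kT = 0.529817, 2.15826, 5.09174.
Z = Σ e^(−Eᵢ/kT) = e^(−0.529817) + e^(−2.15826) + e^(−5.09174) = 0.588713 + 0.115526 + 0.00614731 = 0.710386.
P₂ = e^(−E₂/kT) / Z = 0.00614731/0.710386 = 0.008653.

0.008653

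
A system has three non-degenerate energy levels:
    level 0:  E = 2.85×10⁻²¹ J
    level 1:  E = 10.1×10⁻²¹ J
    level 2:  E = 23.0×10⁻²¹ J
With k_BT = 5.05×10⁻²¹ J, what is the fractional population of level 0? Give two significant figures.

Eᵢ/kT = 0.5644, 2.000, 4.554.
Z = Σ e^(−Eᵢ/kT) = e^(−0.5644) + e^(−2.000) + e^(−4.554) = 0.5687 + 0.1353 + 0.01053 = 0.7145.
P₀ = e^(−E₀/kT) / Z = 0.5687/0.7145 = 0.80.

0.80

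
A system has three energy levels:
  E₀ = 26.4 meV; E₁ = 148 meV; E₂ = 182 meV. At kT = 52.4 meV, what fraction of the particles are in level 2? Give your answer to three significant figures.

0.0447

Eᵢ/kT = 0.50382, 2.8244, 3.4733.
Z = Σ e^(−Eᵢ/kT) = e^(−0.50382) + e^(−2.8244) + e^(−3.4733) = 0.60422 + 0.059344 + 0.031015 = 0.69458.
P₂ = e^(−E₂/kT) / Z = 0.031015/0.69458 = 0.0447.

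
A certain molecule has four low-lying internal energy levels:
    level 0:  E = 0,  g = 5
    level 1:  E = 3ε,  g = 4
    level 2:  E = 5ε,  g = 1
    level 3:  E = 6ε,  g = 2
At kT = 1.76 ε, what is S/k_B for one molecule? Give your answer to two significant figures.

Eᵢ/kT = 0, 1.705, 2.841, 3.409.
Z = Σ gᵢe^(−Eᵢ/kT) = 5·e^(−0) + 4·e^(−1.705) + 1·e^(−2.841) + 2·e^(−3.409) = 5.000 + 0.7271 + 0.05837 + 0.06615 = 5.852.
⟨E⟩ = Σ EᵢPᵢ = 0.4904 ε.
S/k_B = ln Z + ⟨E⟩/kT = ln(5.852) + 0.4904/1.76 = 1.767 + 0.2786 = 2.0.

2.0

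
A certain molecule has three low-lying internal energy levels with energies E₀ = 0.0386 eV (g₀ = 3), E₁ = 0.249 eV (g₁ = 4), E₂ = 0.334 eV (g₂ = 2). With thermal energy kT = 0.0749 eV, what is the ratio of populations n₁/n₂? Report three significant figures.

n₁/n₂ = (g₁/g₂) exp[−(E₁−E₂)/kT] = (4/2) × exp(−(-0.085 eV)/(0.0749 eV)) = (4/2) × exp(1.1348) = 6.22.

6.22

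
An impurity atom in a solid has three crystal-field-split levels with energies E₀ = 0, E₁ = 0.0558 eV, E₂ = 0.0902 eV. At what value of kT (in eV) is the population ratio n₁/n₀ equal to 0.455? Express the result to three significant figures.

n₁/n₀ = exp[−(E₁−E₀)/kT] = 0.455.
⇒ (E₁−E₀)/kT = ln(1/0.455) = ln(2.1978) = 0.78746.
kT = 0.0558 eV / 0.78746 = 0.0709 eV.

0.0709 eV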